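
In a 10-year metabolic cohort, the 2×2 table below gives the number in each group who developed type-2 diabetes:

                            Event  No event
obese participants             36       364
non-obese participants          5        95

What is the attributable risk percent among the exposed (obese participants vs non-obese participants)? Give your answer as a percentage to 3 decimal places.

risk, obese participants = 36/400 = 0.0900
risk, non-obese participants = 5/100 = 0.0500
AR% = (0.0900 − 0.0500) / 0.0900 = 0.4444 → 44.444%

AR% = 44.444%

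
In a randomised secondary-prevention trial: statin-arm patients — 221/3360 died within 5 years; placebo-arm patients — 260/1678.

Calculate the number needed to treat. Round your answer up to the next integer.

risk, statin-arm patients = 221/3360 = 0.065774
risk, placebo-arm patients = 260/1678 = 0.154946
absolute risk difference = 0.089173
1 / 0.089173 = 11.214 → round up → 12

NNT ≈ 12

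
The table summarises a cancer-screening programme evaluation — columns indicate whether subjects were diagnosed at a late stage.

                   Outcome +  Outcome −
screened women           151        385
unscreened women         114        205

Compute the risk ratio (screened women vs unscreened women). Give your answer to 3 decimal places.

risk, screened women = 151/536 = 0.2817
risk, unscreened women = 114/319 = 0.3574
RR = 0.2817 / 0.3574 = 0.788

0.788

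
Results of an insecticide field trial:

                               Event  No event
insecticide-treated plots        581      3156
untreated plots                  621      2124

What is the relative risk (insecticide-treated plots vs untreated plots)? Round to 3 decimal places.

risk, insecticide-treated plots = 581/3737 = 0.1555
risk, untreated plots = 621/2745 = 0.2262
RR = 0.1555 / 0.2262 = 0.687

0.687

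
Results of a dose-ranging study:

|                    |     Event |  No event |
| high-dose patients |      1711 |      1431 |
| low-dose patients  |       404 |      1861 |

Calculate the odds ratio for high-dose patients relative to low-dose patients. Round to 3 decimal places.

OR = (1711 × 1861) / (1431 × 404) = 3184171/578124 ≈ 5.508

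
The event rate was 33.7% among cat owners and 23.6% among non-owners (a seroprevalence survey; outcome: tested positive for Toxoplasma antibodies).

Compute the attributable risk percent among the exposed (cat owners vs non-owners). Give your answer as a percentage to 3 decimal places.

AR% = (0.3370 − 0.2360) / 0.3370 = 0.2997 → 29.970%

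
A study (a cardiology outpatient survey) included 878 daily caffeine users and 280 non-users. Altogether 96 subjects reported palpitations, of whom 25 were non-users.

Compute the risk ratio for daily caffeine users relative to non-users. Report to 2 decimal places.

daily caffeine users with the outcome: 96 − 25 = 71
daily caffeine users without the outcome: 878 − 71 = 807
non-users without the outcome: 280 − 25 = 255
risk, daily caffeine users = 71/878 = 0.0809
risk, non-users = 25/280 = 0.0893
RR = 0.0809 / 0.0893 = 0.91

0.91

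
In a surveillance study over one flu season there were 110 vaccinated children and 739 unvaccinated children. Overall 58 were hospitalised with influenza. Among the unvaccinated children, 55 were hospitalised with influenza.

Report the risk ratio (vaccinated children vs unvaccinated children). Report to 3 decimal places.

0.366

vaccinated children with the outcome: 58 − 55 = 3
vaccinated children without the outcome: 110 − 3 = 107
unvaccinated children without the outcome: 739 − 55 = 684
risk, vaccinated children = 3/110 = 0.02727
risk, unvaccinated children = 55/739 = 0.07442
RR = 0.02727 / 0.07442 = 0.366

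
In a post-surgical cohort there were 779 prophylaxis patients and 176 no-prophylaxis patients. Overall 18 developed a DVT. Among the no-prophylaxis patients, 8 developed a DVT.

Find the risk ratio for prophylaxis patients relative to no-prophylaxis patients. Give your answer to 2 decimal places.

RR = 0.28

prophylaxis patients with the outcome: 18 − 8 = 10
prophylaxis patients without the outcome: 779 − 10 = 769
no-prophylaxis patients without the outcome: 176 − 8 = 168
risk, prophylaxis patients = 10/779 = 0.01284
risk, no-prophylaxis patients = 8/176 = 0.04545
RR = 0.01284 / 0.04545 = 0.28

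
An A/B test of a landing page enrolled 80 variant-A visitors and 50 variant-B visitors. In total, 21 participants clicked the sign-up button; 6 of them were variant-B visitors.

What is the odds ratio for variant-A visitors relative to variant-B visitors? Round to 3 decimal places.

1.692

variant-A visitors with the outcome: 21 − 6 = 15
variant-A visitors without the outcome: 80 − 15 = 65
variant-B visitors without the outcome: 50 − 6 = 44
OR = (15 × 44) / (65 × 6) = 660/390 ≈ 1.692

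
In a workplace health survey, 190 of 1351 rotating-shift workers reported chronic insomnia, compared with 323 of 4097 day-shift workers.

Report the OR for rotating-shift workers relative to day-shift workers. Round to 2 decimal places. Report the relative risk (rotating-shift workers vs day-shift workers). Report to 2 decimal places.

OR = (190 × 3774) / (1161 × 323) = 717060/375003 ≈ 1.91
risk, rotating-shift workers = 190/1351 = 0.1406
risk, day-shift workers = 323/4097 = 0.0788
RR = 0.1406 / 0.0788 = 1.78

OR = 1.91; RR = 1.78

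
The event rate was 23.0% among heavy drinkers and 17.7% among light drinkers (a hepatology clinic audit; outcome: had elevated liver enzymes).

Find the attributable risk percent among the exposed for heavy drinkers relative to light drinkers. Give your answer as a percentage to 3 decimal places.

AR% = (0.2300 − 0.1770) / 0.2300 = 0.2304 → 23.043%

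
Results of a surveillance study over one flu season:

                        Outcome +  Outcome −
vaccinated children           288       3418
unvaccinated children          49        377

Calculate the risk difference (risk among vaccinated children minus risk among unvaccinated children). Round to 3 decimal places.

risk, vaccinated children = 288/3706 = 0.0777
risk, unvaccinated children = 49/426 = 0.1150
risk difference = 0.0777 − 0.1150 = -0.037

-0.037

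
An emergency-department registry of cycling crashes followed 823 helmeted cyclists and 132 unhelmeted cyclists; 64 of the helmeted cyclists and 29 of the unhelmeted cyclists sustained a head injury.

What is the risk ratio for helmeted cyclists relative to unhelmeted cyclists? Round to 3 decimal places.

risk, helmeted cyclists = 64/823 = 0.0778
risk, unhelmeted cyclists = 29/132 = 0.2197
RR = 0.0778 / 0.2197 = 0.354

RR ≈ 0.354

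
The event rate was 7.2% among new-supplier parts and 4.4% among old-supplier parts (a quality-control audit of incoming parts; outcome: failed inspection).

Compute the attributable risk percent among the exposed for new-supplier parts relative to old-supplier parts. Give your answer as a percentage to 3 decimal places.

AR% = (0.07200 − 0.04400) / 0.07200 = 0.3889 → 38.889%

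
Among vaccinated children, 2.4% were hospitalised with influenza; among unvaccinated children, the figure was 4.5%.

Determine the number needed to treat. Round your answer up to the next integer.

NNT = 48

absolute risk difference = 0.021000
1 / 0.021000 = 47.619 → round up → 48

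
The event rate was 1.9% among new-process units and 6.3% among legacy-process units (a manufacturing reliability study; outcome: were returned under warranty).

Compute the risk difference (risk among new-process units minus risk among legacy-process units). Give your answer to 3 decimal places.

risk difference = 0.01900 − 0.06300 = -0.044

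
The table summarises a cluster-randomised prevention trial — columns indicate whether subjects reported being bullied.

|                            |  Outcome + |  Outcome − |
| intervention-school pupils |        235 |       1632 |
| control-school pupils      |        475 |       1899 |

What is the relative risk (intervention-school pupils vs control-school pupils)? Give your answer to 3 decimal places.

risk, intervention-school pupils = 235/1867 = 0.1259
risk, control-school pupils = 475/2374 = 0.2001
RR = 0.1259 / 0.2001 = 0.629

0.629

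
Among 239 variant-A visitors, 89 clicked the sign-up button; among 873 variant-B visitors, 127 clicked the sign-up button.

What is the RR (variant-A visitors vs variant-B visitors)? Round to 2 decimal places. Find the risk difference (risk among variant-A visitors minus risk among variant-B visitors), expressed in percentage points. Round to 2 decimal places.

RR = 2.56; RD = 22.69

risk, variant-A visitors = 89/239 = 0.3724
risk, variant-B visitors = 127/873 = 0.1455
RR = 0.3724 / 0.1455 = 2.56
risk difference = 0.3724 − 0.1455 = 0.2269 → 22.69 percentage points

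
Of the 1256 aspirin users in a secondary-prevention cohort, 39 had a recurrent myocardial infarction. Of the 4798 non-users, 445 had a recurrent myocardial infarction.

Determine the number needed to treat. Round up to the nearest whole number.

risk, aspirin users = 39/1256 = 0.031051
risk, non-users = 445/4798 = 0.092747
absolute risk difference = 0.061696
1 / 0.061696 = 16.209 → round up → 17

NNT: 17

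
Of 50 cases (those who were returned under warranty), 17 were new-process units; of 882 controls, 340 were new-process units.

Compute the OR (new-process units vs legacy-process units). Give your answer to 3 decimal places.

OR = (17 × 542) / (340 × 33) = 9214/11220 ≈ 0.821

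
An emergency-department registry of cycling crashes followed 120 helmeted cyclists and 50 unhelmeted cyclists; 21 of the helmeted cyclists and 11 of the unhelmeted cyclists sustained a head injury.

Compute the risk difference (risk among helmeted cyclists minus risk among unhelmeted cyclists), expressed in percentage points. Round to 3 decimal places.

risk, helmeted cyclists = 21/120 = 0.1750
risk, unhelmeted cyclists = 11/50 = 0.2200
risk difference = 0.1750 − 0.2200 = -0.0450 → -4.500 percentage points

-4.500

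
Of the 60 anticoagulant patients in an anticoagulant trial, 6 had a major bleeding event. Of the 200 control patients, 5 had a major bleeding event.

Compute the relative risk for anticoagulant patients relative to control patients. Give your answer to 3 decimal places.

RR ≈ 4.000

risk, anticoagulant patients = 6/60 = 0.10000
risk, control patients = 5/200 = 0.02500
RR = 0.10000 / 0.02500 = 4.000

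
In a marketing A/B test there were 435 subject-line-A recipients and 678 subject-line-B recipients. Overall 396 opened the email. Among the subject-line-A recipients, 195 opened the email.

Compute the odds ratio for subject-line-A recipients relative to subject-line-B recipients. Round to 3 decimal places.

subject-line-A recipients without the outcome: 435 − 195 = 240
subject-line-B recipients with the outcome: 396 − 195 = 201
subject-line-B recipients without the outcome: 678 − 201 = 477
OR = (195 × 477) / (240 × 201) = 93015/48240 ≈ 1.928

OR: 1.928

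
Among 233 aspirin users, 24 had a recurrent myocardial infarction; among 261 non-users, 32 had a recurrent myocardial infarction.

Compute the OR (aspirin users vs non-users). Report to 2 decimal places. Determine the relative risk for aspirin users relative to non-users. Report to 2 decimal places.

OR = 0.82; RR = 0.84

OR = (24 × 229) / (209 × 32) = 5496/6688 ≈ 0.82
risk, aspirin users = 24/233 = 0.1030
risk, non-users = 32/261 = 0.1226
RR = 0.1030 / 0.1226 = 0.84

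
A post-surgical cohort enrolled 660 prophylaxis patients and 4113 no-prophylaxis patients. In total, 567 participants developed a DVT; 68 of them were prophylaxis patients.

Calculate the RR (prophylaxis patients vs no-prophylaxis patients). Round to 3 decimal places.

prophylaxis patients without the outcome: 660 − 68 = 592
no-prophylaxis patients with the outcome: 567 − 68 = 499
no-prophylaxis patients without the outcome: 4113 − 499 = 3614
risk, prophylaxis patients = 68/660 = 0.1030
risk, no-prophylaxis patients = 499/4113 = 0.1213
RR = 0.1030 / 0.1213 = 0.849

RR: 0.849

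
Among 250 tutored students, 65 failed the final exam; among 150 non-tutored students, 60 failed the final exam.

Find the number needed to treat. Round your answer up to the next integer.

risk, tutored students = 65/250 = 0.260000
risk, non-tutored students = 60/150 = 0.400000
absolute risk difference = 0.140000
1 / 0.140000 = 7.143 → round up → 8

NNT = 8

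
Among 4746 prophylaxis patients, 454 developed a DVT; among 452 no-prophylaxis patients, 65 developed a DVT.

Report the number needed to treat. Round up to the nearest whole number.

risk, prophylaxis patients = 454/4746 = 0.095660
risk, no-prophylaxis patients = 65/452 = 0.143805
absolute risk difference = 0.048146
1 / 0.048146 = 20.770 → round up → 21

NNT = 21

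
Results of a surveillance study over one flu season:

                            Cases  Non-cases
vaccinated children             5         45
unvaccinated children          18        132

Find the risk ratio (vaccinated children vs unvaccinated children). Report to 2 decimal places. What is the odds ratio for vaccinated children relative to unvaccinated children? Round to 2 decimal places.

risk, vaccinated children = 5/50 = 0.1000
risk, unvaccinated children = 18/150 = 0.1200
RR = 0.1000 / 0.1200 = 0.83
OR = (5 × 132) / (45 × 18) = 660/810 ≈ 0.81

RR = 0.83; OR = 0.81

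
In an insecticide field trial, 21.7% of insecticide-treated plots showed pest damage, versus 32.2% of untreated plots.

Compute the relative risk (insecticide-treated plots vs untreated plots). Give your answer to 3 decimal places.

RR = 0.2170 / 0.3220 = 0.674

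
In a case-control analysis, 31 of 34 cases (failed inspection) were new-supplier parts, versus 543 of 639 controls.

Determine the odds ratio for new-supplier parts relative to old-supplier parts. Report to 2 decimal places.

odds, new-supplier parts = 31/543 = 0.05709
odds, old-supplier parts = 3/96 = 0.03125
OR = 0.05709 / 0.03125 = 1.83

OR = 1.83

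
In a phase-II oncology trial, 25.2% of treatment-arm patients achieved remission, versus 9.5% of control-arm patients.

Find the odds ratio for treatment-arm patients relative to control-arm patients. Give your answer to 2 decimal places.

OR ≈ 3.21

odds, treatment-arm patients = 0.2520/0.7480 = 0.3369
odds, control-arm patients = 0.0950/0.9050 = 0.1050
OR = 0.3369 / 0.1050 = 3.21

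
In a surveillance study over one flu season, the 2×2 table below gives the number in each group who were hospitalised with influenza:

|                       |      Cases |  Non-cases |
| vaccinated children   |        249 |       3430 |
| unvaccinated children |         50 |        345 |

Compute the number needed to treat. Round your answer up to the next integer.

NNT = 17

risk, vaccinated children = 249/3679 = 0.067681
risk, unvaccinated children = 50/395 = 0.126582
absolute risk difference = 0.058901
1 / 0.058901 = 16.978 → round up → 17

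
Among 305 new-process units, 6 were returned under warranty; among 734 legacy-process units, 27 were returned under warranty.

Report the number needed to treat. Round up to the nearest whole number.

risk, new-process units = 6/305 = 0.019672
risk, legacy-process units = 27/734 = 0.036785
absolute risk difference = 0.017113
1 / 0.017113 = 58.435 → round up → 59

NNT ≈ 59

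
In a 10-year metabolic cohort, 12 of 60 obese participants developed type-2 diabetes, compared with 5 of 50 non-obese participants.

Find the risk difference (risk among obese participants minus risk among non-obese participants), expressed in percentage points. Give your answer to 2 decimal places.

10.00

risk, obese participants = 12/60 = 0.2000
risk, non-obese participants = 5/50 = 0.1000
risk difference = 0.2000 − 0.1000 = 0.1000 → 10.00 percentage points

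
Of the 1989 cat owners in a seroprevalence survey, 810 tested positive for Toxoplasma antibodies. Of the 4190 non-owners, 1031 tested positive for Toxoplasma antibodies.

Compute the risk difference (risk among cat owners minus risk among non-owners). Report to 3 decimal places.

risk, cat owners = 810/1989 = 0.4072
risk, non-owners = 1031/4190 = 0.2461
risk difference = 0.4072 − 0.2461 = 0.161

0.161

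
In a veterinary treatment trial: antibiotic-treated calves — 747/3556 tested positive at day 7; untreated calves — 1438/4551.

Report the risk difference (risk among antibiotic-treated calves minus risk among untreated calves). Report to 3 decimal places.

-0.106

risk, antibiotic-treated calves = 747/3556 = 0.2101
risk, untreated calves = 1438/4551 = 0.3160
risk difference = 0.2101 − 0.3160 = -0.106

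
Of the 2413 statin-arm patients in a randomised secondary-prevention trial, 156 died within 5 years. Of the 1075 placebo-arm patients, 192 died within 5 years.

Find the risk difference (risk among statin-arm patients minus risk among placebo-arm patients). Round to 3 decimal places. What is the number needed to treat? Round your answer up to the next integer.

RD = -0.114; NNT = 9

risk, statin-arm patients = 156/2413 = 0.0646
risk, placebo-arm patients = 192/1075 = 0.1786
risk difference = 0.0646 − 0.1786 = -0.114
absolute risk difference = 0.113955
1 / 0.113955 = 8.775 → round up → 9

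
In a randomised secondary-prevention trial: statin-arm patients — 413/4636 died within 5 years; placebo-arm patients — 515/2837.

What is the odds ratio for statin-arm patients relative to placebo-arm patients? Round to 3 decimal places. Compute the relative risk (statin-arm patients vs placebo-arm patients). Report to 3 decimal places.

OR = (413 × 2322) / (4223 × 515) = 958986/2174845 ≈ 0.441
risk, statin-arm patients = 413/4636 = 0.0891
risk, placebo-arm patients = 515/2837 = 0.1815
RR = 0.0891 / 0.1815 = 0.491

OR = 0.441; RR = 0.491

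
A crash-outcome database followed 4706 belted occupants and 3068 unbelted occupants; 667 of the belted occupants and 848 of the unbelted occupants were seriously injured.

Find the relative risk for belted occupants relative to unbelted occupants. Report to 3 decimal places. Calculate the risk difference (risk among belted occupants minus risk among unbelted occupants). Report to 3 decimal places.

RR = 0.513; RD = -0.135

risk, belted occupants = 667/4706 = 0.1417
risk, unbelted occupants = 848/3068 = 0.2764
RR = 0.1417 / 0.2764 = 0.513
risk difference = 0.1417 − 0.2764 = -0.135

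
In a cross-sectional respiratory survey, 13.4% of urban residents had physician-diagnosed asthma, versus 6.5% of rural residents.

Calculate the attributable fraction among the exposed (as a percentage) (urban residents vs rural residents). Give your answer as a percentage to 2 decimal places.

AR% = (0.1340 − 0.0650) / 0.1340 = 0.5149 → 51.49%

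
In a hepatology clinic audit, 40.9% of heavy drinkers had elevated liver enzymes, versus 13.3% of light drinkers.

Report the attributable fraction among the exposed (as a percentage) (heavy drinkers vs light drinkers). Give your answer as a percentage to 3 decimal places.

AR% = (0.4090 − 0.1330) / 0.4090 = 0.6748 → 67.482%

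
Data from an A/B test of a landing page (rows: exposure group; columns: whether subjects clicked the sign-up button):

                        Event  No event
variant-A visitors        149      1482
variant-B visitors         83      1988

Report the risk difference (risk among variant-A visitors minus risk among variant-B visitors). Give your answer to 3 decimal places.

risk, variant-A visitors = 149/1631 = 0.09135
risk, variant-B visitors = 83/2071 = 0.04008
risk difference = 0.09135 − 0.04008 = 0.051

0.051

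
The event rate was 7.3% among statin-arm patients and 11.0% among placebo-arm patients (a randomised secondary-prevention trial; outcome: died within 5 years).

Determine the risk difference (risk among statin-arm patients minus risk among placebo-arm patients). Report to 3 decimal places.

risk difference = 0.0730 − 0.1100 = -0.037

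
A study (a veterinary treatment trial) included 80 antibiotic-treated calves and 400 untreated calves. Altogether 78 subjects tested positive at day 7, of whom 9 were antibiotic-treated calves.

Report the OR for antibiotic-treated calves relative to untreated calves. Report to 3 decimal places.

OR ≈ 0.608

antibiotic-treated calves without the outcome: 80 − 9 = 71
untreated calves with the outcome: 78 − 9 = 69
untreated calves without the outcome: 400 − 69 = 331
odds, antibiotic-treated calves = 9/71 = 0.1268
odds, untreated calves = 69/331 = 0.2085
OR = 0.1268 / 0.2085 = 0.608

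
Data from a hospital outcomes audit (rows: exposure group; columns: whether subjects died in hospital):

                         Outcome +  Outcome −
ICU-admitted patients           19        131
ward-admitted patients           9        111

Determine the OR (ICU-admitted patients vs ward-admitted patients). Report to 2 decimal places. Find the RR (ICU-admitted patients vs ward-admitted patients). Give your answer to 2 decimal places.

OR = (19 × 111) / (131 × 9) = 2109/1179 ≈ 1.79
risk, ICU-admitted patients = 19/150 = 0.1267
risk, ward-admitted patients = 9/120 = 0.0750
RR = 0.1267 / 0.0750 = 1.69

OR = 1.79; RR = 1.69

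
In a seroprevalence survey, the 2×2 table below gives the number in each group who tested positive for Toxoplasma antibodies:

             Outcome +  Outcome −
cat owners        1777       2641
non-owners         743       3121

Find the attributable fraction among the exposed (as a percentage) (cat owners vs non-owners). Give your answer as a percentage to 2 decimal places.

AR% = 52.19%

risk, cat owners = 1777/4418 = 0.4022
risk, non-owners = 743/3864 = 0.1923
AR% = (0.4022 − 0.1923) / 0.4022 = 0.5219 → 52.19%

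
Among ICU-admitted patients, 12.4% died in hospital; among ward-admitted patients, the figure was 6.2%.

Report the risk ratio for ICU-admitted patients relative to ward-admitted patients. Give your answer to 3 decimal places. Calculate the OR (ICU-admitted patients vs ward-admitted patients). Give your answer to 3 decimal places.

RR = 0.1240 / 0.0620 = 2.000
odds, ICU-admitted patients = 0.1240/0.8760 = 0.1416
odds, ward-admitted patients = 0.0620/0.9380 = 0.0661
OR = 0.1416 / 0.0661 = 2.142

RR = 2.000; OR = 2.142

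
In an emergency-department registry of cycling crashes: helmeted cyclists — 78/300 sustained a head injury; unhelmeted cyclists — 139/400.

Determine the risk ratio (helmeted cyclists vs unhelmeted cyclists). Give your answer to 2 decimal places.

RR: 0.75

risk, helmeted cyclists = 78/300 = 0.2600
risk, unhelmeted cyclists = 139/400 = 0.3475
RR = 0.2600 / 0.3475 = 0.75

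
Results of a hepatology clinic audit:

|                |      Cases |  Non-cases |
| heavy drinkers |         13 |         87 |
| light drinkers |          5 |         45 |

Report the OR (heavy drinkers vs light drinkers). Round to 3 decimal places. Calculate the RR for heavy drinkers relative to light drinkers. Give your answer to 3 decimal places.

OR = 1.345; RR = 1.300

odds, heavy drinkers = 13/87 = 0.1494
odds, light drinkers = 5/45 = 0.1111
OR = 0.1494 / 0.1111 = 1.345
risk, heavy drinkers = 13/100 = 0.1300
risk, light drinkers = 5/50 = 0.1000
RR = 0.1300 / 0.1000 = 1.300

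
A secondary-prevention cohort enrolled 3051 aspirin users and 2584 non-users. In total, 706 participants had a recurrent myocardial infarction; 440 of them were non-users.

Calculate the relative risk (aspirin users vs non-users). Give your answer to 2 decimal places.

aspirin users with the outcome: 706 − 440 = 266
aspirin users without the outcome: 3051 − 266 = 2785
non-users without the outcome: 2584 − 440 = 2144
risk, aspirin users = 266/3051 = 0.0872
risk, non-users = 440/2584 = 0.1703
RR = 0.0872 / 0.1703 = 0.51

0.51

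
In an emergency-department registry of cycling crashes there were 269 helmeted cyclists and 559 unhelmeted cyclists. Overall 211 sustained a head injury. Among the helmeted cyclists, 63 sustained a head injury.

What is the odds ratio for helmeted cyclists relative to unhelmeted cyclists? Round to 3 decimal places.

OR ≈ 0.849

helmeted cyclists without the outcome: 269 − 63 = 206
unhelmeted cyclists with the outcome: 211 − 63 = 148
unhelmeted cyclists without the outcome: 559 − 148 = 411
OR = (63 × 411) / (206 × 148) = 25893/30488 ≈ 0.849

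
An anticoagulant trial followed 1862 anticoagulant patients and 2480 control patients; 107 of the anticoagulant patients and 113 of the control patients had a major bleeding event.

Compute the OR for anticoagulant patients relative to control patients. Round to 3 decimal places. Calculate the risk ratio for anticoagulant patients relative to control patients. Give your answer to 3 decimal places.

OR = 1.277; RR = 1.261

OR = (107 × 2367) / (1755 × 113) = 253269/198315 ≈ 1.277
risk, anticoagulant patients = 107/1862 = 0.05747
risk, control patients = 113/2480 = 0.04556
RR = 0.05747 / 0.04556 = 1.261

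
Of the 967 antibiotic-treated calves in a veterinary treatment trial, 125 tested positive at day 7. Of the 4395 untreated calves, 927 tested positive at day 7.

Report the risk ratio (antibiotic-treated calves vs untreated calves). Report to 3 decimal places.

risk, antibiotic-treated calves = 125/967 = 0.1293
risk, untreated calves = 927/4395 = 0.2109
RR = 0.1293 / 0.2109 = 0.613

RR ≈ 0.613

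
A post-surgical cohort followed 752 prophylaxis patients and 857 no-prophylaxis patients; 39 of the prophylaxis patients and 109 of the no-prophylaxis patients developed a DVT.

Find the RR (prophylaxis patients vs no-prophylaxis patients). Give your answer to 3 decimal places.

risk, prophylaxis patients = 39/752 = 0.0519
risk, no-prophylaxis patients = 109/857 = 0.1272
RR = 0.0519 / 0.1272 = 0.408

0.408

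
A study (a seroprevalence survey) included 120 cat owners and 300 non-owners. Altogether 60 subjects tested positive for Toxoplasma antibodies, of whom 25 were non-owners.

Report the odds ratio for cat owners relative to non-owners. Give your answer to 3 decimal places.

cat owners with the outcome: 60 − 25 = 35
cat owners without the outcome: 120 − 35 = 85
non-owners without the outcome: 300 − 25 = 275
OR = (35 × 275) / (85 × 25) = 9625/2125 ≈ 4.529

OR ≈ 4.529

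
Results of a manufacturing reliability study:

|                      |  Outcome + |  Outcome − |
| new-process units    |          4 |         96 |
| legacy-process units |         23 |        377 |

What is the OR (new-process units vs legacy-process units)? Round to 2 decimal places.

odds, new-process units = 4/96 = 0.04167
odds, legacy-process units = 23/377 = 0.06101
OR = 0.04167 / 0.06101 = 0.68

OR: 0.68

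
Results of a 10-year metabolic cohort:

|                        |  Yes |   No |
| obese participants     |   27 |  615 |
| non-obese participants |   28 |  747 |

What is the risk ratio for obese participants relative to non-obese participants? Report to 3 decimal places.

RR = 1.164

risk, obese participants = 27/642 = 0.04206
risk, non-obese participants = 28/775 = 0.03613
RR = 0.04206 / 0.03613 = 1.164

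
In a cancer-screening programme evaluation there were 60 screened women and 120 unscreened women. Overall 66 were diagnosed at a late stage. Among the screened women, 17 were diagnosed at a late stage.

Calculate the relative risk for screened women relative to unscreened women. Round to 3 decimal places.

0.694

screened women without the outcome: 60 − 17 = 43
unscreened women with the outcome: 66 − 17 = 49
unscreened women without the outcome: 120 − 49 = 71
risk, screened women = 17/60 = 0.2833
risk, unscreened women = 49/120 = 0.4083
RR = 0.2833 / 0.4083 = 0.694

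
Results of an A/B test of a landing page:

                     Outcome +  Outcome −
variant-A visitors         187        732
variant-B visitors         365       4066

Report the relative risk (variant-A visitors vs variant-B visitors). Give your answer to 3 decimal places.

risk, variant-A visitors = 187/919 = 0.2035
risk, variant-B visitors = 365/4431 = 0.0824
RR = 0.2035 / 0.0824 = 2.470

RR: 2.470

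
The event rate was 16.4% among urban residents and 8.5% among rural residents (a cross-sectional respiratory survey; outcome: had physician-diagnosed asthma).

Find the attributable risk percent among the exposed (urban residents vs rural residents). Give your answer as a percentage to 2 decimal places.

AR% = (0.1640 − 0.0850) / 0.1640 = 0.4817 → 48.17%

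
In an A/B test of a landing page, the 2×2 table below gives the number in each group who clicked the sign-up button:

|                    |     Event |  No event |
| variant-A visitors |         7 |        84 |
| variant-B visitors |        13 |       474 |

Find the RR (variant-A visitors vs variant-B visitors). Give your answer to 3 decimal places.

RR = 2.882

risk, variant-A visitors = 7/91 = 0.07692
risk, variant-B visitors = 13/487 = 0.02669
RR = 0.07692 / 0.02669 = 2.882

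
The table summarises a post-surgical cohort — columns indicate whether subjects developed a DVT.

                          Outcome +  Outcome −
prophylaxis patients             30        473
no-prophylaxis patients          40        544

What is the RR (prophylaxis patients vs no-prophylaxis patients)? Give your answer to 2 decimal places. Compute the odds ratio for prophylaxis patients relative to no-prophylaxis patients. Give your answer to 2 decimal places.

RR = 0.87; OR = 0.86

risk, prophylaxis patients = 30/503 = 0.0596
risk, no-prophylaxis patients = 40/584 = 0.0685
RR = 0.0596 / 0.0685 = 0.87
OR = (30 × 544) / (473 × 40) = 16320/18920 ≈ 0.86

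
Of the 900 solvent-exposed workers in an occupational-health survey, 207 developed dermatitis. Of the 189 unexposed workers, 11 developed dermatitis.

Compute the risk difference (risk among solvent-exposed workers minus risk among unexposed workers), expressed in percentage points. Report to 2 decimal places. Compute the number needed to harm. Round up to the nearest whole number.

RD = 17.18; NNH = 6

risk, solvent-exposed workers = 207/900 = 0.2300
risk, unexposed workers = 11/189 = 0.0582
risk difference = 0.2300 − 0.0582 = 0.1718 → 17.18 percentage points
absolute risk difference = 0.171799
1 / 0.171799 = 5.821 → round up → 6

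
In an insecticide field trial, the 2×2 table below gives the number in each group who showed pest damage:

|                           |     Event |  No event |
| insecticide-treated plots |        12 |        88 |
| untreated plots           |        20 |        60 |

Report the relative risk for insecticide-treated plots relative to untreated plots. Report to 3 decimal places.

RR ≈ 0.480

risk, insecticide-treated plots = 12/100 = 0.1200
risk, untreated plots = 20/80 = 0.2500
RR = 0.1200 / 0.2500 = 0.480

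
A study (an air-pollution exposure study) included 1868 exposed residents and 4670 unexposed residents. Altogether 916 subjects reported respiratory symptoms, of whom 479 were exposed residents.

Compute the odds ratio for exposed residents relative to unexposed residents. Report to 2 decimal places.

exposed residents without the outcome: 1868 − 479 = 1389
unexposed residents with the outcome: 916 − 479 = 437
unexposed residents without the outcome: 4670 − 437 = 4233
odds, exposed residents = 479/1389 = 0.3449
odds, unexposed residents = 437/4233 = 0.1032
OR = 0.3449 / 0.1032 = 3.34

3.34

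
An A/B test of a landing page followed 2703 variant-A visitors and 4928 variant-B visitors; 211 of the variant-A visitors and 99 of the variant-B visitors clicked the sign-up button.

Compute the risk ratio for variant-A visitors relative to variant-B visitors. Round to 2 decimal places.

risk, variant-A visitors = 211/2703 = 0.07806
risk, variant-B visitors = 99/4928 = 0.02009
RR = 0.07806 / 0.02009 = 3.89

3.89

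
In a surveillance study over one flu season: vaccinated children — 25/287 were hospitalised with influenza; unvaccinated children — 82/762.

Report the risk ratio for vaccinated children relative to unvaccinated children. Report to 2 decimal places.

risk, vaccinated children = 25/287 = 0.0871
risk, unvaccinated children = 82/762 = 0.1076
RR = 0.0871 / 0.1076 = 0.81

RR: 0.81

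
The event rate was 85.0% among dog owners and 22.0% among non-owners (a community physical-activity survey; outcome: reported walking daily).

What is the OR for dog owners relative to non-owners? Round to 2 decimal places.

20.09

odds, dog owners = 0.8500/0.1500 = 5.6667
odds, non-owners = 0.2200/0.7800 = 0.2821
OR = 5.6667 / 0.2821 = 20.09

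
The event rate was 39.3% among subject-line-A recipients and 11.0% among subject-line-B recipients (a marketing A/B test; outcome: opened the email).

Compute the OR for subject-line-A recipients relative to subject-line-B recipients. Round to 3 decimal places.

odds, subject-line-A recipients = 0.3930/0.6070 = 0.6474
odds, subject-line-B recipients = 0.1100/0.8900 = 0.1236
OR = 0.6474 / 0.1236 = 5.238

5.238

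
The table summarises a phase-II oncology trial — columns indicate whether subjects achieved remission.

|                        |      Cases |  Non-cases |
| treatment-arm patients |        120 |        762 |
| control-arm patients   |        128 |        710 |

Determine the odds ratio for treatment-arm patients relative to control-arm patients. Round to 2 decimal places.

0.87

odds, treatment-arm patients = 120/762 = 0.1575
odds, control-arm patients = 128/710 = 0.1803
OR = 0.1575 / 0.1803 = 0.87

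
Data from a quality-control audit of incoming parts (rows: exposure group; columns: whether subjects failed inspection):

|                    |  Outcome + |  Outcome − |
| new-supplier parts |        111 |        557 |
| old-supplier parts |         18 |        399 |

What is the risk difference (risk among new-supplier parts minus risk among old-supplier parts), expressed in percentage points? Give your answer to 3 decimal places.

risk, new-supplier parts = 111/668 = 0.16617
risk, old-supplier parts = 18/417 = 0.04317
risk difference = 0.16617 − 0.04317 = 0.12300 → 12.300 percentage points

RD = 12.300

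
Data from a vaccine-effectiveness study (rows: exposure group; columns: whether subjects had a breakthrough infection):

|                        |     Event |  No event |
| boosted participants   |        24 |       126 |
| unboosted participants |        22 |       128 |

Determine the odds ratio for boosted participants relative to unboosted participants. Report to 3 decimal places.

OR = (24 × 128) / (126 × 22) = 3072/2772 ≈ 1.108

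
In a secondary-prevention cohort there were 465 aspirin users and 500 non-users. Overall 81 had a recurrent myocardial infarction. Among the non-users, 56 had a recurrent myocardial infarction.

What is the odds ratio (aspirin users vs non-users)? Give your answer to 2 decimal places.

OR ≈ 0.45

aspirin users with the outcome: 81 − 56 = 25
aspirin users without the outcome: 465 − 25 = 440
non-users without the outcome: 500 − 56 = 444
OR = (25 × 444) / (440 × 56) = 11100/24640 ≈ 0.45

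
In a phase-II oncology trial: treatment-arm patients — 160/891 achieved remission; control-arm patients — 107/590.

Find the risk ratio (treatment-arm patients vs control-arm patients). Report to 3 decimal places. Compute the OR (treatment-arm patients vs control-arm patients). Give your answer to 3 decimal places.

risk, treatment-arm patients = 160/891 = 0.1796
risk, control-arm patients = 107/590 = 0.1814
RR = 0.1796 / 0.1814 = 0.990
OR = (160 × 483) / (731 × 107) = 77280/78217 ≈ 0.988

RR = 0.990; OR = 0.988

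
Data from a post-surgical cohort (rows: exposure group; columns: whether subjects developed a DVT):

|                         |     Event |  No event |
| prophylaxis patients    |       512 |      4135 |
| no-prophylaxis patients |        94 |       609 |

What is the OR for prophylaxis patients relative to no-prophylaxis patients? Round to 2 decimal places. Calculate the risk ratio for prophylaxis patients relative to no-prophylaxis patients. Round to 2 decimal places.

OR = 0.80; RR = 0.82

OR = (512 × 609) / (4135 × 94) = 311808/388690 ≈ 0.80
risk, prophylaxis patients = 512/4647 = 0.1102
risk, no-prophylaxis patients = 94/703 = 0.1337
RR = 0.1102 / 0.1337 = 0.82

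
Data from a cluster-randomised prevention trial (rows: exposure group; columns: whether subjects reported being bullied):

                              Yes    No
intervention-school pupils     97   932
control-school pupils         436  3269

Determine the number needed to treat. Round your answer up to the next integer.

NNT = 43

risk, intervention-school pupils = 97/1029 = 0.094266
risk, control-school pupils = 436/3705 = 0.117679
absolute risk difference = 0.023413
1 / 0.023413 = 42.711 → round up → 43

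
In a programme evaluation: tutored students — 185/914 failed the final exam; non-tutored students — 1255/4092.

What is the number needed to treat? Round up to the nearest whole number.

risk, tutored students = 185/914 = 0.202407
risk, non-tutored students = 1255/4092 = 0.306696
absolute risk difference = 0.104289
1 / 0.104289 = 9.589 → round up → 10

NNT: 10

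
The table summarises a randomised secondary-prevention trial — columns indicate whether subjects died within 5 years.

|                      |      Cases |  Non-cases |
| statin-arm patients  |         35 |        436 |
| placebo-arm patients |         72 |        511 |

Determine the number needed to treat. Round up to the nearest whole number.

NNT: 21

risk, statin-arm patients = 35/471 = 0.074310
risk, placebo-arm patients = 72/583 = 0.123499
absolute risk difference = 0.049189
1 / 0.049189 = 20.330 → round up → 21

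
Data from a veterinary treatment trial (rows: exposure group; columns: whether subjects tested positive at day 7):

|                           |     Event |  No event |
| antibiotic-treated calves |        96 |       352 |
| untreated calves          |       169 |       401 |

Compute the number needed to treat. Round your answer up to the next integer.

risk, antibiotic-treated calves = 96/448 = 0.214286
risk, untreated calves = 169/570 = 0.296491
absolute risk difference = 0.082206
1 / 0.082206 = 12.165 → round up → 13

NNT ≈ 13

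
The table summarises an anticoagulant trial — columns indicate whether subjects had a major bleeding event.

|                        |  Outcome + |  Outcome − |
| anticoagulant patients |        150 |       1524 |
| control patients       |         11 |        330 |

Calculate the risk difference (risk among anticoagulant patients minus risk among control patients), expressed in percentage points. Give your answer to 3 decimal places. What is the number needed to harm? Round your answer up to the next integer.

risk, anticoagulant patients = 150/1674 = 0.08961
risk, control patients = 11/341 = 0.03226
risk difference = 0.08961 − 0.03226 = 0.05735 → 5.735 percentage points
absolute risk difference = 0.057348
1 / 0.057348 = 17.437 → round up → 18

RD = 5.735; NNH = 18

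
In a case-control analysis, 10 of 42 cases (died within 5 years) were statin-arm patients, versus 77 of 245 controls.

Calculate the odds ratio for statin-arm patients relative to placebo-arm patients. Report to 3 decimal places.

OR = (10 × 168) / (77 × 32) = 1680/2464 ≈ 0.682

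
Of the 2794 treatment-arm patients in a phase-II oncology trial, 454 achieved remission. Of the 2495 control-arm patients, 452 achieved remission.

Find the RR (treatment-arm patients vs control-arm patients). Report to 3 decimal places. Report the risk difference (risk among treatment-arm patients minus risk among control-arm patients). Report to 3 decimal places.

RR = 0.897; RD = -0.019

risk, treatment-arm patients = 454/2794 = 0.1625
risk, control-arm patients = 452/2495 = 0.1812
RR = 0.1625 / 0.1812 = 0.897
risk difference = 0.1625 − 0.1812 = -0.019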